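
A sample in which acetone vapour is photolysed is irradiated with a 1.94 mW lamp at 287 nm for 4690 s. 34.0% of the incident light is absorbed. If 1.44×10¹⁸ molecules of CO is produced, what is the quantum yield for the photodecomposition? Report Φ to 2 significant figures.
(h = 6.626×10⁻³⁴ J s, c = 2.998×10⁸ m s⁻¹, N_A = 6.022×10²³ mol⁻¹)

Product: 1.44×10¹⁸ / 6.022×10²³ = 2.391×10⁻⁶ mol.
Photon energy at 287 nm: hc/λ = (6.626×10⁻³⁴)(2.998×10⁸)/(287×10⁻⁹) = 6.922×10⁻¹⁹ J.
Energy delivered: (1.94 mW)(4690 s) = 9.099 J.
Photons incident: 9.099 / 6.922×10⁻¹⁹ = 1.315×10¹⁹, i.e. 1.315×10¹⁹/6.022×10²³ = 2.184×10⁻⁵ mol.
Photons absorbed: 0.340 × 2.184×10⁻⁵ = 7.426×10⁻⁶ mol.
Φ = 2.391×10⁻⁶ mol / 7.426×10⁻⁶ mol photons = 0.32.

Φ = 0.32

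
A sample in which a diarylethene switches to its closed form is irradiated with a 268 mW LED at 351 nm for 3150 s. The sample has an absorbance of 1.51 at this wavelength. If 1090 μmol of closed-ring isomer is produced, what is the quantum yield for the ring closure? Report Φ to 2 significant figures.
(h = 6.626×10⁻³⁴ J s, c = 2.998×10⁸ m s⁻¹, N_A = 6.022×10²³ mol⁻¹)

Φ = 0.45

Product: 1090 μmol = 0.00109 mol.
Photon energy at 351 nm: hc/λ = (6.626×10⁻³⁴)(2.998×10⁸)/(351×10⁻⁹) = 5.659×10⁻¹⁹ J.
Energy delivered: (268 mW)(3150 s) = 844.2 J.
Photons incident: 844.2 / 5.659×10⁻¹⁹ = 1.492×10²¹, i.e. 1.492×10²¹/6.022×10²³ = 0.002478 mol.
Fraction absorbed: 1 − 10^(−1.51) = 0.9691.
Photons absorbed: 0.9691 × 0.002478 = 0.002401 mol.
Φ = 0.00109 mol / 0.002401 mol photons = 0.45.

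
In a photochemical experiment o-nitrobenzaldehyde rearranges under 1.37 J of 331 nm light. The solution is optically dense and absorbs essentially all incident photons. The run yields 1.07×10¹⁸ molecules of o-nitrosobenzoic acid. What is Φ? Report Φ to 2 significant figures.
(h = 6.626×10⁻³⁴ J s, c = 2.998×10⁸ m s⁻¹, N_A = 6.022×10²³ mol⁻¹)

Φ = 0.47

Product: 1.07×10¹⁸ / 6.022×10²³ = 1.777×10⁻⁶ mol.
Photon energy at 331 nm: hc/λ = (6.626×10⁻³⁴)(2.998×10⁸)/(331×10⁻⁹) = 6.001×10⁻¹⁹ J.
Photons incident: 1.37 / 6.001×10⁻¹⁹ = 2.283×10¹⁸, i.e. 2.283×10¹⁸/6.022×10²³ = 3.791×10⁻⁶ mol.
Φ = 1.777×10⁻⁶ mol / 3.791×10⁻⁶ mol photons = 0.47.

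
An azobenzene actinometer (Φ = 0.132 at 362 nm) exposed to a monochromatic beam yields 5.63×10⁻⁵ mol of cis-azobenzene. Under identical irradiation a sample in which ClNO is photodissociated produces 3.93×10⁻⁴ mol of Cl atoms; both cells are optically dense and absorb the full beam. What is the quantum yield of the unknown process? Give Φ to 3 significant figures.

Φ = 0.921

Photons absorbed by the actinometer: 5.63×10⁻⁵ / 0.132 = 4.265×10⁻⁴ mol.
Φ(unknown) = 3.93×10⁻⁴ / 4.265×10⁻⁴ = 0.921.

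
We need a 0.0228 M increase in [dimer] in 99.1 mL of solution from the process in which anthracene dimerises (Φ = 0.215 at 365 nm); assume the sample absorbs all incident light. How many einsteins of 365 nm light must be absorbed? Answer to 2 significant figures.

0.011 einstein

Product: (0.0228 M)(0.0991 L) = 0.002259 mol.
Photons that must be absorbed: 0.002259 / 0.215 = 0.01051 mol.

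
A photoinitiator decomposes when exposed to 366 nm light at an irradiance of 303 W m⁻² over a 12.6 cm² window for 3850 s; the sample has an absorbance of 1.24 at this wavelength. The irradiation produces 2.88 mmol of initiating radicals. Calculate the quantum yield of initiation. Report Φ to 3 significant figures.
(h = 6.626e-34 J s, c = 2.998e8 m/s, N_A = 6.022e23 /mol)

Φ = 0.680

Product: 2.88 mmol = 0.00288 mol.
Photon energy at 366 nm: hc/λ = (6.626e-34)(2.998e8)/(366e-9) = 5.428e-19 J.
Energy delivered: (303 W m⁻²)(12.6e-4 m²)(3850 s) = 1470 J.
Photons incident: 1470 / 5.428e-19 = 2.708e21, i.e. 2.708e21/6.022e23 = 0.004497 mol.
Fraction absorbed: 1 − 10^(−1.24) = 0.9425.
Photons absorbed: 0.9425 × 0.004497 = 0.004238 mol.
Φ = 0.00288 mol / 0.004238 mol photons = 0.680.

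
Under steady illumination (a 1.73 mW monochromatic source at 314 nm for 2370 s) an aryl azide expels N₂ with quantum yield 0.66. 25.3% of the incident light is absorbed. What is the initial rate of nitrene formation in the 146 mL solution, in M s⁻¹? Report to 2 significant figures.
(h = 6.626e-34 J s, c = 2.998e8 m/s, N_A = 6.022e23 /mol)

Photon energy at 314 nm: hc/λ = (6.626e-34)(2.998e8)/(314e-9) = 6.326e-19 J.
Energy delivered: (1.73 mW)(2370 s) = 4.100 J.
Photons incident: 4.100 / 6.326e-19 = 6.481e18, i.e. 6.481e18/6.022e23 = 1.076e-5 mol.
Photons absorbed: 0.253 × 1.076e-5 = 2.722e-6 mol.
Product formed: 0.66 × 2.722e-6 = 1.797e-6 mol.
Rate: 1.797e-6 mol / (2370 s × 0.146 L) = 5.2e-9 M s⁻¹.

5.2e-9 M s⁻¹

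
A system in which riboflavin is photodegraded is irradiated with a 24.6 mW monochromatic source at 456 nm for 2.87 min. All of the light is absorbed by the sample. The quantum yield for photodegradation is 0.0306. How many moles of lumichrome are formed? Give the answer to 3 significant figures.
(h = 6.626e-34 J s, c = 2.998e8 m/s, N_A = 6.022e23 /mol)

4.94e-7 mol

Photon energy at 456 nm: hc/λ = (6.626e-34)(2.998e8)/(456e-9) = 4.356e-19 J.
Energy delivered: (24.6 mW)(172.2 s) = 4.236 J.
Photons incident: 4.236 / 4.356e-19 = 9.725e18, i.e. 9.725e18/6.022e23 = 1.615e-5 mol.
Product: Φ × n_abs = 0.0306 × 1.615e-5 = 4.942e-7 mol.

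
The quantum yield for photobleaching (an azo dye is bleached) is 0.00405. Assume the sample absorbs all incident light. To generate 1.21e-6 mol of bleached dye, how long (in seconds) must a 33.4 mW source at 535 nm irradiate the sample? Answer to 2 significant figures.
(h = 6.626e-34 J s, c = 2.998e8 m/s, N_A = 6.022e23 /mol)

Photons that must be absorbed: 1.21e-6 / 0.00405 = 2.988e-4 mol.
Photon energy: hc/λ = 3.713e-19 J; per mole, 2.236e5 J mol⁻¹.
Energy required: 2.988e-4 × 2.236e5 = 66.81 J.
Time: 66.81 J / 0.0334 W = 2000 s.

t ≈ 2000 s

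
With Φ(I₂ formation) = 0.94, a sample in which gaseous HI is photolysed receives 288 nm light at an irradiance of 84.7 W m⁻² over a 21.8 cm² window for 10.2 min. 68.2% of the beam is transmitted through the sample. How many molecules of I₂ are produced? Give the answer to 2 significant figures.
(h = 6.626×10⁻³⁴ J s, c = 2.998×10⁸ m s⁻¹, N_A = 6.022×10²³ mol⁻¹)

Photon energy at 288 nm: hc/λ = (6.626×10⁻³⁴)(2.998×10⁸)/(288×10⁻⁹) = 6.897×10⁻¹⁹ J.
Energy delivered: (84.7 W m⁻²)(21.8×10⁻⁴ m²)(612 s) = 113.0 J.
Photons incident: 113.0 / 6.897×10⁻¹⁹ = 1.638×10²⁰, i.e. 1.638×10²⁰/6.022×10²³ = 2.720×10⁻⁴ mol.
Fraction absorbed: 1 − 68.2/100 = 0.3180.
Photons absorbed: 0.3180 × 2.720×10⁻⁴ = 8.650×10⁻⁵ mol.
Product: Φ × n_abs = 0.94 × 8.650×10⁻⁵ = 8.131×10⁻⁵ mol.
As a count: 8.131×10⁻⁵ × 6.022×10²³ = 4.9×10¹⁹.

4.9×10¹⁹ molecules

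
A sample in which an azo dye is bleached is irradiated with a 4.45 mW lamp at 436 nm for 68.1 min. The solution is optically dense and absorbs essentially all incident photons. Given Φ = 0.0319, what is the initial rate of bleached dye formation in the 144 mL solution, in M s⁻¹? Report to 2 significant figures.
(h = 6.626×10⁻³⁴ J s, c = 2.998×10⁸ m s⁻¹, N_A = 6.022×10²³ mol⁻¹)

3.6×10⁻⁹ M s⁻¹

Photon energy at 436 nm: hc/λ = (6.626×10⁻³⁴)(2.998×10⁸)/(436×10⁻⁹) = 4.556×10⁻¹⁹ J.
Energy delivered: (4.45 mW)(4086 s) = 18.18 J.
Photons incident: 18.18 / 4.556×10⁻¹⁹ = 3.990×10¹⁹, i.e. 3.990×10¹⁹/6.022×10²³ = 6.626×10⁻⁵ mol.
Product formed: 0.0319 × 6.626×10⁻⁵ = 2.114×10⁻⁶ mol.
Rate: 2.114×10⁻⁶ mol / (4086 s × 0.144 L) = 3.6×10⁻⁹ M s⁻¹.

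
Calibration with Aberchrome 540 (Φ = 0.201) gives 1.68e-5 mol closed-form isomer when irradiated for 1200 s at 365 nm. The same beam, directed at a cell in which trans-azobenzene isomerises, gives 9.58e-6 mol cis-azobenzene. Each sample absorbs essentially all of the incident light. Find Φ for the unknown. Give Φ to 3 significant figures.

Φ = 0.115

Photons absorbed by the actinometer: 1.68e-5 / 0.201 = 8.358e-5 mol.
Φ(unknown) = 9.58e-6 / 8.358e-5 = 0.115.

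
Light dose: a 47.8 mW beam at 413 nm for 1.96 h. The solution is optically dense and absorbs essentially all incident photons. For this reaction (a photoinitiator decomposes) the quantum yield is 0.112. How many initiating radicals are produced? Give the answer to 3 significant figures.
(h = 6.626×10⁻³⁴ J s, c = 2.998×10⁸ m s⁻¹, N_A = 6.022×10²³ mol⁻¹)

Photon energy at 413 nm: hc/λ = (6.626×10⁻³⁴)(2.998×10⁸)/(413×10⁻⁹) = 4.810×10⁻¹⁹ J.
Energy delivered: (47.8 mW)(7056 s) = 337.3 J.
Photons incident: 337.3 / 4.810×10⁻¹⁹ = 7.012×10²⁰, i.e. 7.012×10²⁰/6.022×10²³ = 0.001164 mol.
Product: Φ × n_abs = 0.112 × 0.001164 = 1.304×10⁻⁴ mol.
As a count: 1.304×10⁻⁴ × 6.022×10²³ = 7.85×10¹⁹.

7.85×10¹⁹ initiating radicals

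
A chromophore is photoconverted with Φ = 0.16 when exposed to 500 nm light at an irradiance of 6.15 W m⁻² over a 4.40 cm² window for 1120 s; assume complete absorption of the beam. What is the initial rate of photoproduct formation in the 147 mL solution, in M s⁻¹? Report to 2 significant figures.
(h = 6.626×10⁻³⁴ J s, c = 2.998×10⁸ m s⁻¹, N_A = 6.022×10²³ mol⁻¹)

Photon energy at 500 nm: hc/λ = (6.626×10⁻³⁴)(2.998×10⁸)/(500×10⁻⁹) = 3.973×10⁻¹⁹ J.
Energy delivered: (6.15 W m⁻²)(4.40×10⁻⁴ m²)(1120 s) = 3.031 J.
Photons incident: 3.031 / 3.973×10⁻¹⁹ = 7.629×10¹⁸, i.e. 7.629×10¹⁸/6.022×10²³ = 1.267×10⁻⁵ mol.
Product formed: 0.16 × 1.267×10⁻⁵ = 2.027×10⁻⁶ mol.
Rate: 2.027×10⁻⁶ mol / (1120 s × 0.147 L) = 1.2×10⁻⁸ M s⁻¹.

1.2×10⁻⁸ M s⁻¹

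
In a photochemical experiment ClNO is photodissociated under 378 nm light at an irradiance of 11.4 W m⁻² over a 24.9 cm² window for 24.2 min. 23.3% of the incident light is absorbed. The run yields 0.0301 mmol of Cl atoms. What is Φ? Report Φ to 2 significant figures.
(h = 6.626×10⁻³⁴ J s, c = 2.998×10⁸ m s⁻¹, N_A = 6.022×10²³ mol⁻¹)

Φ = 0.99

Product: 0.0301 mmol = 3.01×10⁻⁵ mol.
Photon energy at 378 nm: hc/λ = (6.626×10⁻³⁴)(2.998×10⁸)/(378×10⁻⁹) = 5.255×10⁻¹⁹ J.
Energy delivered: (11.4 W m⁻²)(24.9×10⁻⁴ m²)(1452 s) = 41.22 J.
Photons incident: 41.22 / 5.255×10⁻¹⁹ = 7.844×10¹⁹, i.e. 7.844×10¹⁹/6.022×10²³ = 1.303×10⁻⁴ mol.
Photons absorbed: 0.233 × 1.303×10⁻⁴ = 3.036×10⁻⁵ mol.
Φ = 3.01×10⁻⁵ mol / 3.036×10⁻⁵ mol photons = 0.99.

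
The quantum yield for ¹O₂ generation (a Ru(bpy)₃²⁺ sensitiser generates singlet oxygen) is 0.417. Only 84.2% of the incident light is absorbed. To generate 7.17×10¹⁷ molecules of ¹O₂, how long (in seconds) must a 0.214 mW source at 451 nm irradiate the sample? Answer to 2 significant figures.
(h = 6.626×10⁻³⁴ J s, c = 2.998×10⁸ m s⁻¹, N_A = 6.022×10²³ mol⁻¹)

t ≈ 4200 s

Product: 7.17×10¹⁷ / 6.022×10²³ = 1.191×10⁻⁶ mol.
Photons that must be absorbed: 1.191×10⁻⁶ / 0.417 = 2.856×10⁻⁶ mol.
Incident photons needed: 2.856×10⁻⁶ / 0.842 = 3.392×10⁻⁶ mol.
Photon energy: hc/λ = 4.405×10⁻¹⁹ J; per mole, 2.653×10⁵ J mol⁻¹.
Energy required: 3.392×10⁻⁶ × 2.653×10⁵ = 0.8999 J.
Time: 0.8999 J / 0.000214 W = 4200 s.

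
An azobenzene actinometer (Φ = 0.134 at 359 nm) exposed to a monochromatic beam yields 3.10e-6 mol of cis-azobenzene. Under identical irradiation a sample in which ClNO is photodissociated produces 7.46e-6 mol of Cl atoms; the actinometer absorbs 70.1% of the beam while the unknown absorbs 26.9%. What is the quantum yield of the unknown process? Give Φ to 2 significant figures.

Photons absorbed by the actinometer: 3.10e-6 / 0.134 = 2.313e-5 mol.
Incident flux: 2.313e-5 / 0.701 = 3.300e-5 einstein.
Absorbed by unknown: 0.269 × 3.300e-5 = 8.877e-6 mol.
Φ(unknown) = 7.46e-6 / 8.877e-6 = 0.84.

Φ = 0.84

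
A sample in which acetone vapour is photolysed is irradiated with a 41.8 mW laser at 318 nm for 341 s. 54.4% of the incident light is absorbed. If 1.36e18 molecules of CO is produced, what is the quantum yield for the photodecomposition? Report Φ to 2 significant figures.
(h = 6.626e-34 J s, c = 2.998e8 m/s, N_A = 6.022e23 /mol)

Product: 1.36e18 / 6.022e23 = 2.258e-6 mol.
Photon energy at 318 nm: hc/λ = (6.626e-34)(2.998e8)/(318e-9) = 6.247e-19 J.
Energy delivered: (41.8 mW)(341 s) = 14.25 J.
Photons incident: 14.25 / 6.247e-19 = 2.281e19, i.e. 2.281e19/6.022e23 = 3.788e-5 mol.
Photons absorbed: 0.544 × 3.788e-5 = 2.061e-5 mol.
Φ = 2.258e-6 mol / 2.061e-5 mol photons = 0.11.

Φ = 0.11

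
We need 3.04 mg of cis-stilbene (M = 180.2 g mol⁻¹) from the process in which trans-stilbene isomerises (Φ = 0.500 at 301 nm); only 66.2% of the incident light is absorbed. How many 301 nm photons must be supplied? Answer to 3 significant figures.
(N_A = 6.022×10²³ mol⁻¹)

Product: 3.04 mg / 180.2 g mol⁻¹ = 1.687×10⁻⁵ mol.
Photons that must be absorbed: 1.687×10⁻⁵ / 0.500 = 3.374×10⁻⁵ mol.
Incident photons needed: 3.374×10⁻⁵ / 0.662 = 5.097×10⁻⁵ mol.
Photon count: 5.097×10⁻⁵ × 6.022×10²³ = 3.07×10¹⁹.

3.07×10¹⁹ photons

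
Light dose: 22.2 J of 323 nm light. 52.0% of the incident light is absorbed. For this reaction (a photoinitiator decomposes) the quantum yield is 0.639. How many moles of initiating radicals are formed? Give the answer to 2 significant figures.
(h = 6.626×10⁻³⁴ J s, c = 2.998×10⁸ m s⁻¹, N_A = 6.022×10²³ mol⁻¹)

2.0×10⁻⁵ mol

Photon energy at 323 nm: hc/λ = (6.626×10⁻³⁴)(2.998×10⁸)/(323×10⁻⁹) = 6.150×10⁻¹⁹ J.
Photons incident: 22.2 / 6.150×10⁻¹⁹ = 3.610×10¹⁹, i.e. 3.610×10¹⁹/6.022×10²³ = 5.995×10⁻⁵ mol.
Photons absorbed: 0.520 × 5.995×10⁻⁵ = 3.117×10⁻⁵ mol.
Product: Φ × n_abs = 0.639 × 3.117×10⁻⁵ = 1.992×10⁻⁵ mol.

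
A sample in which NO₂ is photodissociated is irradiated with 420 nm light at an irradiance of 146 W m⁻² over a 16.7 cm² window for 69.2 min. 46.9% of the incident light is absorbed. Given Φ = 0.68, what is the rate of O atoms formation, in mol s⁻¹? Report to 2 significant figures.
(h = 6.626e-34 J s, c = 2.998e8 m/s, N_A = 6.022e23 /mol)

2.7e-7 mol s⁻¹

Photon energy at 420 nm: hc/λ = (6.626e-34)(2.998e8)/(420e-9) = 4.730e-19 J.
Energy delivered: (146 W m⁻²)(16.7e-4 m²)(4152 s) = 1012 J.
Photons incident: 1012 / 4.730e-19 = 2.140e21, i.e. 2.140e21/6.022e23 = 0.003554 mol.
Photons absorbed: 0.469 × 0.003554 = 0.001667 mol.
Product formed: 0.68 × 0.001667 = 0.001134 mol.
Rate: 0.001134 / 4152 s = 2.7e-7 mol s⁻¹.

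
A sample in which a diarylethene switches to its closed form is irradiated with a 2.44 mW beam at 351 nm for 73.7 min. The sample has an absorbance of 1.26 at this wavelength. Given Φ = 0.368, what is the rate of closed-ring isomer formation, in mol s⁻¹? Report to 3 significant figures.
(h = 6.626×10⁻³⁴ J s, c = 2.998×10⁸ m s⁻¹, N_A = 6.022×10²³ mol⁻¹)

Photon energy at 351 nm: hc/λ = (6.626×10⁻³⁴)(2.998×10⁸)/(351×10⁻⁹) = 5.659×10⁻¹⁹ J.
Energy delivered: (2.44 mW)(4422 s) = 10.79 J.
Photons incident: 10.79 / 5.659×10⁻¹⁹ = 1.907×10¹⁹, i.e. 1.907×10¹⁹/6.022×10²³ = 3.167×10⁻⁵ mol.
Fraction absorbed: 1 − 10^(−1.26) = 0.9450.
Photons absorbed: 0.9450 × 3.167×10⁻⁵ = 2.993×10⁻⁵ mol.
Product formed: 0.368 × 2.993×10⁻⁵ = 1.101×10⁻⁵ mol.
Rate: 1.101×10⁻⁵ / 4422 s = 2.49×10⁻⁹ mol s⁻¹.

2.49×10⁻⁹ mol s⁻¹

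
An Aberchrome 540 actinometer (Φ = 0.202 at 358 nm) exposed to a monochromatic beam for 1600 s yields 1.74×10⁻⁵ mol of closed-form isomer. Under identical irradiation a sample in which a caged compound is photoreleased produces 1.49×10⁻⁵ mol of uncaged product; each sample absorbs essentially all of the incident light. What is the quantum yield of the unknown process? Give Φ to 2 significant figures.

Φ = 0.17

Photons absorbed by the actinometer: 1.74×10⁻⁵ / 0.202 = 8.614×10⁻⁵ mol.
Φ(unknown) = 1.49×10⁻⁵ / 8.614×10⁻⁵ = 0.17.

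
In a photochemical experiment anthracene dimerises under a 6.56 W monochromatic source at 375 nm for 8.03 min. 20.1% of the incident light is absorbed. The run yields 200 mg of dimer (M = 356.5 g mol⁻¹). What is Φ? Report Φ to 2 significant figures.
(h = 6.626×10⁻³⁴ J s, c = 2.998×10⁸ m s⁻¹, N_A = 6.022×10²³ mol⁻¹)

Product: 200 mg / 356.5 g mol⁻¹ = 5.610×10⁻⁴ mol.
Photon energy at 375 nm: hc/λ = (6.626×10⁻³⁴)(2.998×10⁸)/(375×10⁻⁹) = 5.297×10⁻¹⁹ J.
Energy delivered: (6.56 W)(481.8 s) = 3161 J.
Photons incident: 3161 / 5.297×10⁻¹⁹ = 5.968×10²¹, i.e. 5.968×10²¹/6.022×10²³ = 0.009910 mol.
Photons absorbed: 0.201 × 0.009910 = 0.001992 mol.
Φ = 5.610×10⁻⁴ mol / 0.001992 mol photons = 0.28.

Φ = 0.28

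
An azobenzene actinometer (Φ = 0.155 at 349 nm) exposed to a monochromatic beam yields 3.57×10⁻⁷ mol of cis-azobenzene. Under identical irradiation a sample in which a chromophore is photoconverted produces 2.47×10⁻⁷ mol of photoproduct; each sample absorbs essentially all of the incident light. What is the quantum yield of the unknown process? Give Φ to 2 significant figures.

Φ = 0.11

Photons absorbed by the actinometer: 3.57×10⁻⁷ / 0.155 = 2.303×10⁻⁶ mol.
Φ(unknown) = 2.47×10⁻⁷ / 2.303×10⁻⁶ = 0.11.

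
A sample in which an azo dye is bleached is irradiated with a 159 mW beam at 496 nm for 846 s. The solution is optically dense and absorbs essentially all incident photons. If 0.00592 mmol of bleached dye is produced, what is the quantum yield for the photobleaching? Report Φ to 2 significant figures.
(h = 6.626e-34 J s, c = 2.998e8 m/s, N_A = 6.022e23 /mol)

Product: 0.00592 mmol = 5.92e-6 mol.
Photon energy at 496 nm: hc/λ = (6.626e-34)(2.998e8)/(496e-9) = 4.005e-19 J.
Energy delivered: (159 mW)(846 s) = 134.5 J.
Photons incident: 134.5 / 4.005e-19 = 3.358e20, i.e. 3.358e20/6.022e23 = 5.576e-4 mol.
Φ = 5.92e-6 mol / 5.576e-4 mol photons = 0.011.

Φ = 0.011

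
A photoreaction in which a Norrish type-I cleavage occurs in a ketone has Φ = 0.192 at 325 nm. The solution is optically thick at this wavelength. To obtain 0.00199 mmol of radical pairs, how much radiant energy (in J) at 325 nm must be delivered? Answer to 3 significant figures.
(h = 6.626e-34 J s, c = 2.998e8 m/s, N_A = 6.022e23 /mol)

3.81 J

Product: 0.00199 mmol = 1.99e-6 mol.
Photons that must be absorbed: 1.99e-6 / 0.192 = 1.036e-5 mol.
Photon energy: hc/λ = 6.112e-19 J; per mole, 3.681e5 J mol⁻¹.
Energy required: 1.036e-5 × 3.681e5 = 3.81 J.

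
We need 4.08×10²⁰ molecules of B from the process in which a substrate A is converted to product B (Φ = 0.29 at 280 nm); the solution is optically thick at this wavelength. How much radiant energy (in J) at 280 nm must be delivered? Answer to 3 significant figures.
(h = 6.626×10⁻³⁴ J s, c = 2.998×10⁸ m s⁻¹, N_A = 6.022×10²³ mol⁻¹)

998 J

Product: 4.08×10²⁰ / 6.022×10²³ = 6.775×10⁻⁴ mol.
Photons that must be absorbed: 6.775×10⁻⁴ / 0.29 = 0.002336 mol.
Photon energy: hc/λ = 7.095×10⁻¹⁹ J; per mole, 4.273×10⁵ J mol⁻¹.
Energy required: 0.002336 × 4.273×10⁵ = 998 J.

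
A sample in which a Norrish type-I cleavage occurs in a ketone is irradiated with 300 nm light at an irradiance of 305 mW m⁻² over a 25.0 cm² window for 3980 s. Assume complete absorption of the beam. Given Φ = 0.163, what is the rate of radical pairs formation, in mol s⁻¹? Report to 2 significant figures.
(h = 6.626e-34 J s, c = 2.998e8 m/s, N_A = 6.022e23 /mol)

Photon energy at 300 nm: hc/λ = (6.626e-34)(2.998e8)/(300e-9) = 6.622e-19 J.
Energy delivered: (305 mW m⁻²)(25.0e-4 m²)(3980 s) = 3.035 J.
Photons incident: 3.035 / 6.622e-19 = 4.583e18, i.e. 4.583e18/6.022e23 = 7.610e-6 mol.
Product formed: 0.163 × 7.610e-6 = 1.240e-6 mol.
Rate: 1.240e-6 / 3980 s = 3.1e-10 mol s⁻¹.

3.1e-10 mol s⁻¹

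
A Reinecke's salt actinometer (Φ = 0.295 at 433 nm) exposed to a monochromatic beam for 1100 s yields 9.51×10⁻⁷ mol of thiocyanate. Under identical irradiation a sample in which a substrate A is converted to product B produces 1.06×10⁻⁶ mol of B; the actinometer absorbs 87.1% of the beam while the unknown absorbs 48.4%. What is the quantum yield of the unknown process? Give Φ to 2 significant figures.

Φ = 0.59

Photons absorbed by the actinometer: 9.51×10⁻⁷ / 0.295 = 3.224×10⁻⁶ mol.
Incident flux: 3.224×10⁻⁶ / 0.871 = 3.701×10⁻⁶ einstein.
Absorbed by unknown: 0.484 × 3.701×10⁻⁶ = 1.791×10⁻⁶ mol.
Φ(unknown) = 1.06×10⁻⁶ / 1.791×10⁻⁶ = 0.59.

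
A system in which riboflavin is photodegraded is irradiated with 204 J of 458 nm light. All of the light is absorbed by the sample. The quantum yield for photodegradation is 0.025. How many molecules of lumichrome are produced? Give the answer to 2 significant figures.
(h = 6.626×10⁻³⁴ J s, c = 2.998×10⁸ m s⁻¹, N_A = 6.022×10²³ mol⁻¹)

Photon energy at 458 nm: hc/λ = (6.626×10⁻³⁴)(2.998×10⁸)/(458×10⁻⁹) = 4.337×10⁻¹⁹ J.
Photons incident: 204 / 4.337×10⁻¹⁹ = 4.704×10²⁰, i.e. 4.704×10²⁰/6.022×10²³ = 7.811×10⁻⁴ mol.
Product: Φ × n_abs = 0.025 × 7.811×10⁻⁴ = 1.953×10⁻⁵ mol.
As a count: 1.953×10⁻⁵ × 6.022×10²³ = 1.2×10¹⁹.

1.2×10¹⁹ molecules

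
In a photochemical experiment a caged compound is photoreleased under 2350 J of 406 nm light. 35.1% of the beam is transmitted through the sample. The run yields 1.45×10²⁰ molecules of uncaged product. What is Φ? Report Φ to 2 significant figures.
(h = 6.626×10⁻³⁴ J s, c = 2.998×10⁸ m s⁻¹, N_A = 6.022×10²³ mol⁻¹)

Φ = 0.047

Product: 1.45×10²⁰ / 6.022×10²³ = 2.408×10⁻⁴ mol.
Photon energy at 406 nm: hc/λ = (6.626×10⁻³⁴)(2.998×10⁸)/(406×10⁻⁹) = 4.893×10⁻¹⁹ J.
Photons incident: 2350 / 4.893×10⁻¹⁹ = 4.803×10²¹, i.e. 4.803×10²¹/6.022×10²³ = 0.007976 mol.
Fraction absorbed: 1 − 35.1/100 = 0.6490.
Photons absorbed: 0.6490 × 0.007976 = 0.005176 mol.
Φ = 2.408×10⁻⁴ mol / 0.005176 mol photons = 0.047.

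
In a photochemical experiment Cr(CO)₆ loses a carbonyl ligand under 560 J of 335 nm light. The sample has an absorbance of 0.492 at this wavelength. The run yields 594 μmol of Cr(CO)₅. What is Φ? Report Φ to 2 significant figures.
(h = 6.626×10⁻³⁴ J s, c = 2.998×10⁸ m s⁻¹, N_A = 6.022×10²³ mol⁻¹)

Product: 594 μmol = 5.94×10⁻⁴ mol.
Photon energy at 335 nm: hc/λ = (6.626×10⁻³⁴)(2.998×10⁸)/(335×10⁻⁹) = 5.930×10⁻¹⁹ J.
Photons incident: 560 / 5.930×10⁻¹⁹ = 9.444×10²⁰, i.e. 9.444×10²⁰/6.022×10²³ = 0.001568 mol.
Fraction absorbed: 1 − 10^(−0.492) = 0.6779.
Photons absorbed: 0.6779 × 0.001568 = 0.001063 mol.
Φ = 5.94×10⁻⁴ mol / 0.001063 mol photons = 0.56.

Φ = 0.56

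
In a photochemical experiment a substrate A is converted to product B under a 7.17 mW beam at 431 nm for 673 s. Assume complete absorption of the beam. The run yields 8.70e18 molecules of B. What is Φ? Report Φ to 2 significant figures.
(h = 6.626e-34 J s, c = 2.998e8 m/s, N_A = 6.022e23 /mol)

Product: 8.70e18 / 6.022e23 = 1.445e-5 mol.
Photon energy at 431 nm: hc/λ = (6.626e-34)(2.998e8)/(431e-9) = 4.609e-19 J.
Energy delivered: (7.17 mW)(673 s) = 4.825 J.
Photons incident: 4.825 / 4.609e-19 = 1.047e19, i.e. 1.047e19/6.022e23 = 1.739e-5 mol.
Φ = 1.445e-5 mol / 1.739e-5 mol photons = 0.83.

Φ = 0.83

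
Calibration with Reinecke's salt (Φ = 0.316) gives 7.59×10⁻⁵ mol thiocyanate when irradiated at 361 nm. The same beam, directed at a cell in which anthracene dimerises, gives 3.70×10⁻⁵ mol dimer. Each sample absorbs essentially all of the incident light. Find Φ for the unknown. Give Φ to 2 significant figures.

Φ = 0.15

Photons absorbed by the actinometer: 7.59×10⁻⁵ / 0.316 = 2.402×10⁻⁴ mol.
Φ(unknown) = 3.70×10⁻⁵ / 2.402×10⁻⁴ = 0.15.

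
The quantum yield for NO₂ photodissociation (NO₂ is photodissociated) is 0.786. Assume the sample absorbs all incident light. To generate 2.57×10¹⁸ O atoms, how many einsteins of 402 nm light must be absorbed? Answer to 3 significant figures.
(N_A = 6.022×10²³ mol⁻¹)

Product: 2.57×10¹⁸ / 6.022×10²³ = 4.268×10⁻⁶ mol.
Photons that must be absorbed: 4.268×10⁻⁶ / 0.786 = 5.430×10⁻⁶ mol.

5.43×10⁻⁶ einstein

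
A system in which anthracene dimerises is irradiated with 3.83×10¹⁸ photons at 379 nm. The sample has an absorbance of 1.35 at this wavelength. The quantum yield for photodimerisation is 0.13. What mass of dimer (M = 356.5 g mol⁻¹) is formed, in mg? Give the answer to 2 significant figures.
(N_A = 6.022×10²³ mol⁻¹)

0.28 mg

Moles of photons: 3.83×10¹⁸ / 6.022×10²³ = 6.360×10⁻⁶ mol.
Fraction absorbed: 1 − 10^(−1.35) = 0.9553.
Photons absorbed: 0.9553 × 6.360×10⁻⁶ = 6.076×10⁻⁶ mol.
Product: Φ × n_abs = 0.13 × 6.076×10⁻⁶ = 7.899×10⁻⁷ mol.
Mass: 7.899×10⁻⁷ × 356.5 = 2.816×10⁻⁴ g = 0.28 mg.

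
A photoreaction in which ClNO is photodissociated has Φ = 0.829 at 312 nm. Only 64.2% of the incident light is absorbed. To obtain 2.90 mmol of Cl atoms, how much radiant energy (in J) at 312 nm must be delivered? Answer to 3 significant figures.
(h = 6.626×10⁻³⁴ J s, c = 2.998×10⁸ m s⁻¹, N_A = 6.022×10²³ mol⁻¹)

Product: 2.90 mmol = 0.00290 mol.
Photons that must be absorbed: 0.00290 / 0.829 = 0.003498 mol.
Incident photons needed: 0.003498 / 0.642 = 0.005449 mol.
Photon energy: hc/λ = 6.367×10⁻¹⁹ J; per mole, 3.834×10⁵ J mol⁻¹.
Energy required: 0.005449 × 3.834×10⁵ = 2090 J.

2090 J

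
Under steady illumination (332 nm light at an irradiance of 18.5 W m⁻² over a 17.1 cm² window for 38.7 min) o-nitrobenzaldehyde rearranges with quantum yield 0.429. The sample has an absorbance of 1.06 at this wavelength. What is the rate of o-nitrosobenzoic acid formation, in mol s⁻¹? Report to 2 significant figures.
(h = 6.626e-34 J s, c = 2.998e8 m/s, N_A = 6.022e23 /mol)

3.4e-8 mol s⁻¹

Photon energy at 332 nm: hc/λ = (6.626e-34)(2.998e8)/(332e-9) = 5.983e-19 J.
Energy delivered: (18.5 W m⁻²)(17.1e-4 m²)(2322 s) = 73.46 J.
Photons incident: 73.46 / 5.983e-19 = 1.228e20, i.e. 1.228e20/6.022e23 = 2.039e-4 mol.
Fraction absorbed: 1 − 10^(−1.06) = 0.9129.
Photons absorbed: 0.9129 × 2.039e-4 = 1.861e-4 mol.
Product formed: 0.429 × 1.861e-4 = 7.984e-5 mol.
Rate: 7.984e-5 / 2322 s = 3.4e-8 mol s⁻¹.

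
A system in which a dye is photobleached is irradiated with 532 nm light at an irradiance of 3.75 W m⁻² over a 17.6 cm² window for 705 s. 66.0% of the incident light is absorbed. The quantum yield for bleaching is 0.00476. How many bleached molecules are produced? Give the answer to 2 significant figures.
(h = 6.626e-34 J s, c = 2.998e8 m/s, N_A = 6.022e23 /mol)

3.9e16 bleached molecules

Photon energy at 532 nm: hc/λ = (6.626e-34)(2.998e8)/(532e-9) = 3.734e-19 J.
Energy delivered: (3.75 W m⁻²)(17.6e-4 m²)(705 s) = 4.653 J.
Photons incident: 4.653 / 3.734e-19 = 1.246e19, i.e. 1.246e19/6.022e23 = 2.069e-5 mol.
Photons absorbed: 0.660 × 2.069e-5 = 1.366e-5 mol.
Product: Φ × n_abs = 0.00476 × 1.366e-5 = 6.502e-8 mol.
As a count: 6.502e-8 × 6.022e23 = 3.9e16.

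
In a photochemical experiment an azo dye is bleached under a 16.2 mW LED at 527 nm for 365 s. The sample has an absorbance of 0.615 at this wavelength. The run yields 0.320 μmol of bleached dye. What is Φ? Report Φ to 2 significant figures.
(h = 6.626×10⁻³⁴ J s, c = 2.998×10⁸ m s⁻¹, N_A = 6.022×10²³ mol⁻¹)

Φ = 0.016

Product: 0.320 μmol = 3.20×10⁻⁷ mol.
Photon energy at 527 nm: hc/λ = (6.626×10⁻³⁴)(2.998×10⁸)/(527×10⁻⁹) = 3.769×10⁻¹⁹ J.
Energy delivered: (16.2 mW)(365 s) = 5.913 J.
Photons incident: 5.913 / 3.769×10⁻¹⁹ = 1.569×10¹⁹, i.e. 1.569×10¹⁹/6.022×10²³ = 2.605×10⁻⁵ mol.
Fraction absorbed: 1 − 10^(−0.615) = 0.7573.
Photons absorbed: 0.7573 × 2.605×10⁻⁵ = 1.973×10⁻⁵ mol.
Φ = 3.20×10⁻⁷ mol / 1.973×10⁻⁵ mol photons = 0.016.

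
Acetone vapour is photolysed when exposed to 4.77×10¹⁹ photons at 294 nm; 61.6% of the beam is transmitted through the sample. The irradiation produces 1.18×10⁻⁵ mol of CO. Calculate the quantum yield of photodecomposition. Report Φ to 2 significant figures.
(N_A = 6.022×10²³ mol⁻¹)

Moles of photons: 4.77×10¹⁹ / 6.022×10²³ = 7.921×10⁻⁵ mol.
Fraction absorbed: 1 − 61.6/100 = 0.3840.
Photons absorbed: 0.3840 × 7.921×10⁻⁵ = 3.042×10⁻⁵ mol.
Φ = 1.18×10⁻⁵ mol / 3.042×10⁻⁵ mol photons = 0.39.

Φ = 0.39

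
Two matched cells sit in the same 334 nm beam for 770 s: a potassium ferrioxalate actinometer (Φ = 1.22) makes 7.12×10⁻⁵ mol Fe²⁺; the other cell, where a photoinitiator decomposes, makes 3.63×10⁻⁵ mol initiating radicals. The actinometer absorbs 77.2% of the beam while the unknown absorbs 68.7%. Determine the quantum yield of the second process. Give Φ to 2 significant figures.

Φ = 0.70

Photons absorbed by the actinometer: 7.12×10⁻⁵ / 1.22 = 5.836×10⁻⁵ mol.
Incident flux: 5.836×10⁻⁵ / 0.772 = 7.560×10⁻⁵ einstein.
Absorbed by unknown: 0.687 × 7.560×10⁻⁵ = 5.194×10⁻⁵ mol.
Φ(unknown) = 3.63×10⁻⁵ / 5.194×10⁻⁵ = 0.70.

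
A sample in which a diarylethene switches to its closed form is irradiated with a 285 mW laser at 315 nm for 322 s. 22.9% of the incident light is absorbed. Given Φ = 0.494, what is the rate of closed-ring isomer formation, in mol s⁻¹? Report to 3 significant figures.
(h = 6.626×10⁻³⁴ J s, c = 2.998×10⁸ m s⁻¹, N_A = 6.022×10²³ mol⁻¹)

8.49×10⁻⁸ mol s⁻¹

Photon energy at 315 nm: hc/λ = (6.626×10⁻³⁴)(2.998×10⁸)/(315×10⁻⁹) = 6.306×10⁻¹⁹ J.
Energy delivered: (285 mW)(322 s) = 91.77 J.
Photons incident: 91.77 / 6.306×10⁻¹⁹ = 1.455×10²⁰, i.e. 1.455×10²⁰/6.022×10²³ = 2.416×10⁻⁴ mol.
Photons absorbed: 0.229 × 2.416×10⁻⁴ = 5.533×10⁻⁵ mol.
Product formed: 0.494 × 5.533×10⁻⁵ = 2.733×10⁻⁵ mol.
Rate: 2.733×10⁻⁵ / 322 s = 8.49×10⁻⁸ mol s⁻¹.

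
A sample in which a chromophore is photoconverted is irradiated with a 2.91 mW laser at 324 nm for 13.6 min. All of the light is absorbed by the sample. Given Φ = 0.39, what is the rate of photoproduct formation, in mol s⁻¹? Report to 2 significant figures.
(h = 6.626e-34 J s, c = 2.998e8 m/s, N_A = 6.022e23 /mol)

Photon energy at 324 nm: hc/λ = (6.626e-34)(2.998e8)/(324e-9) = 6.131e-19 J.
Energy delivered: (2.91 mW)(816 s) = 2.375 J.
Photons incident: 2.375 / 6.131e-19 = 3.874e18, i.e. 3.874e18/6.022e23 = 6.433e-6 mol.
Product formed: 0.39 × 6.433e-6 = 2.509e-6 mol.
Rate: 2.509e-6 / 816 s = 3.1e-9 mol s⁻¹.

3.1e-9 mol s⁻¹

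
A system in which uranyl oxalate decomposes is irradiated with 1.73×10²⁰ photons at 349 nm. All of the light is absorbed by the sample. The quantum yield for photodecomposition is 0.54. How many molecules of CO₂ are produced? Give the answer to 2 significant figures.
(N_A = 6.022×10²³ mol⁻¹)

9.3×10¹⁹ molecules

Moles of photons: 1.73×10²⁰ / 6.022×10²³ = 2.873×10⁻⁴ mol.
Product: Φ × n_abs = 0.54 × 2.873×10⁻⁴ = 1.551×10⁻⁴ mol.
As a count: 1.551×10⁻⁴ × 6.022×10²³ = 9.3×10¹⁹.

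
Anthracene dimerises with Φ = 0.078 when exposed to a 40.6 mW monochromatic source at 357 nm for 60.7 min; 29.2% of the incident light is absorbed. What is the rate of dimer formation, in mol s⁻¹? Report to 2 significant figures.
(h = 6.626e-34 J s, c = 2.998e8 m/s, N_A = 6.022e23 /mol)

Photon energy at 357 nm: hc/λ = (6.626e-34)(2.998e8)/(357e-9) = 5.564e-19 J.
Energy delivered: (40.6 mW)(3642 s) = 147.9 J.
Photons incident: 147.9 / 5.564e-19 = 2.658e20, i.e. 2.658e20/6.022e23 = 4.414e-4 mol.
Photons absorbed: 0.292 × 4.414e-4 = 1.289e-4 mol.
Product formed: 0.078 × 1.289e-4 = 1.005e-5 mol.
Rate: 1.005e-5 / 3642 s = 2.8e-9 mol s⁻¹.

2.8e-9 mol s⁻¹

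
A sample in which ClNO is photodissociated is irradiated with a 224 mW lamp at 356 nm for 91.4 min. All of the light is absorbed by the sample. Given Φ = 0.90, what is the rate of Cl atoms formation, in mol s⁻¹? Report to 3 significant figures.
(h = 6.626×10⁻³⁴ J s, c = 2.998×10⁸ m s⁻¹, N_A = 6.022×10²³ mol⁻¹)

6.00×10⁻⁷ mol s⁻¹

Photon energy at 356 nm: hc/λ = (6.626×10⁻³⁴)(2.998×10⁸)/(356×10⁻⁹) = 5.580×10⁻¹⁹ J.
Energy delivered: (224 mW)(5484 s) = 1228 J.
Photons incident: 1228 / 5.580×10⁻¹⁹ = 2.201×10²¹, i.e. 2.201×10²¹/6.022×10²³ = 0.003655 mol.
Product formed: 0.90 × 0.003655 = 0.003290 mol.
Rate: 0.003290 / 5484 s = 6.00×10⁻⁷ mol s⁻¹.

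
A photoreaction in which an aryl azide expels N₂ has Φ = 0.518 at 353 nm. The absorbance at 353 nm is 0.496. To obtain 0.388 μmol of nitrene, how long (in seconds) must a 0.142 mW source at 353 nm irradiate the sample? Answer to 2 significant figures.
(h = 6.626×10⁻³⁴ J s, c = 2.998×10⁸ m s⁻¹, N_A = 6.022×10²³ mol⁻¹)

Product: 0.388 μmol = 3.88×10⁻⁷ mol.
Photons that must be absorbed: 3.88×10⁻⁷ / 0.518 = 7.490×10⁻⁷ mol.
Fraction absorbed: 1 − 10^(−0.496) = 0.6808.
Incident photons needed: 7.490×10⁻⁷ / 0.6808 = 1.100×10⁻⁶ mol.
Photon energy: hc/λ = 5.627×10⁻¹⁹ J; per mole, 3.389×10⁵ J mol⁻¹.
Energy required: 1.100×10⁻⁶ × 3.389×10⁵ = 0.3728 J.
Time: 0.3728 J / 0.000142 W = 2600 s.

t ≈ 2600 s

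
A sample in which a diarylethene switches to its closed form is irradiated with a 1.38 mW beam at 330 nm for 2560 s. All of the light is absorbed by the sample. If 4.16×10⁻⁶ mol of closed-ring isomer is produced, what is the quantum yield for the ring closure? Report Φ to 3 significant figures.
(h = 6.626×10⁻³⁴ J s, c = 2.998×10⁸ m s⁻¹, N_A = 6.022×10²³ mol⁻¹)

Photon energy at 330 nm: hc/λ = (6.626×10⁻³⁴)(2.998×10⁸)/(330×10⁻⁹) = 6.020×10⁻¹⁹ J.
Energy delivered: (1.38 mW)(2560 s) = 3.533 J.
Photons incident: 3.533 / 6.020×10⁻¹⁹ = 5.869×10¹⁸, i.e. 5.869×10¹⁸/6.022×10²³ = 9.746×10⁻⁶ mol.
Φ = 4.16×10⁻⁶ mol / 9.746×10⁻⁶ mol photons = 0.427.

Φ = 0.427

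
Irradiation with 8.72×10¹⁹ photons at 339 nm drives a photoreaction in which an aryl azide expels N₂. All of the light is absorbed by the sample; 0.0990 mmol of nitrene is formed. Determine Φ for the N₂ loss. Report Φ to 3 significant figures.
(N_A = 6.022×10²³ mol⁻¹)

Product: 0.0990 mmol = 9.90×10⁻⁵ mol.
Moles of photons: 8.72×10¹⁹ / 6.022×10²³ = 1.448×10⁻⁴ mol.
Φ = 9.90×10⁻⁵ mol / 1.448×10⁻⁴ mol photons = 0.684.

Φ = 0.684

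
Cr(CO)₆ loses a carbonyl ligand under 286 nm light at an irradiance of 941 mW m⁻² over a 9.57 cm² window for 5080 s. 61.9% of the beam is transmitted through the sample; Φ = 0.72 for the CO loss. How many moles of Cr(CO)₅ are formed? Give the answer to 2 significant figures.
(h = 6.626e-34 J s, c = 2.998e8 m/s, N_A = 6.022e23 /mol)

Photon energy at 286 nm: hc/λ = (6.626e-34)(2.998e8)/(286e-9) = 6.946e-19 J.
Energy delivered: (941 mW m⁻²)(9.57e-4 m²)(5080 s) = 4.575 J.
Photons incident: 4.575 / 6.946e-19 = 6.587e18, i.e. 6.587e18/6.022e23 = 1.094e-5 mol.
Fraction absorbed: 1 − 61.9/100 = 0.3810.
Photons absorbed: 0.3810 × 1.094e-5 = 4.168e-6 mol.
Product: Φ × n_abs = 0.72 × 4.168e-6 = 3.001e-6 mol.

3.0e-6 mol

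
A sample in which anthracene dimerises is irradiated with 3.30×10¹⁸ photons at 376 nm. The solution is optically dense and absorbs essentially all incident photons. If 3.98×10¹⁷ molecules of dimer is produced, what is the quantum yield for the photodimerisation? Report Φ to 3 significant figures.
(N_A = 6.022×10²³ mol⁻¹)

Φ = 0.121

Product: 3.98×10¹⁷ / 6.022×10²³ = 6.609×10⁻⁷ mol.
Moles of photons: 3.30×10¹⁸ / 6.022×10²³ = 5.480×10⁻⁶ mol.
Φ = 6.609×10⁻⁷ mol / 5.480×10⁻⁶ mol photons = 0.121.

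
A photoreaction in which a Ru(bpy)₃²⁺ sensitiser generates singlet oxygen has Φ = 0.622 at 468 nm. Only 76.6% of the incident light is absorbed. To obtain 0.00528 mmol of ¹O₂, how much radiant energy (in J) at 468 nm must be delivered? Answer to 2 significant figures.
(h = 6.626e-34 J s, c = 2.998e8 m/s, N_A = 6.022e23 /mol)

2.8 J

Product: 0.00528 mmol = 5.28e-6 mol.
Photons that must be absorbed: 5.28e-6 / 0.622 = 8.489e-6 mol.
Incident photons needed: 8.489e-6 / 0.766 = 1.108e-5 mol.
Photon energy: hc/λ = 4.245e-19 J; per mole, 2.556e5 J mol⁻¹.
Energy required: 1.108e-5 × 2.556e5 = 2.8 J.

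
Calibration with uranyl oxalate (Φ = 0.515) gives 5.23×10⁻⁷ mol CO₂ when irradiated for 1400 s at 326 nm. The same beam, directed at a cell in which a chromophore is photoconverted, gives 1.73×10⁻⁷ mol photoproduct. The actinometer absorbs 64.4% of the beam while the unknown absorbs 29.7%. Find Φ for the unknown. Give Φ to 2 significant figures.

Φ = 0.37

Photons absorbed by the actinometer: 5.23×10⁻⁷ / 0.515 = 1.016×10⁻⁶ mol.
Incident flux: 1.016×10⁻⁶ / 0.644 = 1.578×10⁻⁶ einstein.
Absorbed by unknown: 0.297 × 1.578×10⁻⁶ = 4.687×10⁻⁷ mol.
Φ(unknown) = 1.73×10⁻⁷ / 4.687×10⁻⁷ = 0.37.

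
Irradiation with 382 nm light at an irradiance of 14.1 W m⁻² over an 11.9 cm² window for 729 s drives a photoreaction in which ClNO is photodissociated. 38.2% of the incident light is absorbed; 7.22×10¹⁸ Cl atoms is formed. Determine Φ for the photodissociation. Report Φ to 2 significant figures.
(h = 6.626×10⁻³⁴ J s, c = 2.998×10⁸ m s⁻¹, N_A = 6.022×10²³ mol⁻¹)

Φ = 0.80

Product: 7.22×10¹⁸ / 6.022×10²³ = 1.199×10⁻⁵ mol.
Photon energy at 382 nm: hc/λ = (6.626×10⁻³⁴)(2.998×10⁸)/(382×10⁻⁹) = 5.200×10⁻¹⁹ J.
Energy delivered: (14.1 W m⁻²)(11.9×10⁻⁴ m²)(729 s) = 12.23 J.
Photons incident: 12.23 / 5.200×10⁻¹⁹ = 2.352×10¹⁹, i.e. 2.352×10¹⁹/6.022×10²³ = 3.906×10⁻⁵ mol.
Photons absorbed: 0.382 × 3.906×10⁻⁵ = 1.492×10⁻⁵ mol.
Φ = 1.199×10⁻⁵ mol / 1.492×10⁻⁵ mol photons = 0.80.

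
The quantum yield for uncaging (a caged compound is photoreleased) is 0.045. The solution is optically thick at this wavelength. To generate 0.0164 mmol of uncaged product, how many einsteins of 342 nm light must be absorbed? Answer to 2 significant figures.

Product: 0.0164 mmol = 1.64e-5 mol.
Photons that must be absorbed: 1.64e-5 / 0.045 = 3.644e-4 mol.

3.6e-4 einstein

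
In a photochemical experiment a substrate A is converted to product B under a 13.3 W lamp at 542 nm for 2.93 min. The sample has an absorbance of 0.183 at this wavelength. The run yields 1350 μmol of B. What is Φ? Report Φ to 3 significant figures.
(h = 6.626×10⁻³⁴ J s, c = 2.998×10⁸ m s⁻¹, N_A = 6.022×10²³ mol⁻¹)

Product: 1350 μmol = 0.00135 mol.
Photon energy at 542 nm: hc/λ = (6.626×10⁻³⁴)(2.998×10⁸)/(542×10⁻⁹) = 3.665×10⁻¹⁹ J.
Energy delivered: (13.3 W)(175.8 s) = 2338 J.
Photons incident: 2338 / 3.665×10⁻¹⁹ = 6.379×10²¹, i.e. 6.379×10²¹/6.022×10²³ = 0.01059 mol.
Fraction absorbed: 1 − 10^(−0.183) = 0.3439.
Photons absorbed: 0.3439 × 0.01059 = 0.003642 mol.
Φ = 0.00135 mol / 0.003642 mol photons = 0.371.

Φ = 0.371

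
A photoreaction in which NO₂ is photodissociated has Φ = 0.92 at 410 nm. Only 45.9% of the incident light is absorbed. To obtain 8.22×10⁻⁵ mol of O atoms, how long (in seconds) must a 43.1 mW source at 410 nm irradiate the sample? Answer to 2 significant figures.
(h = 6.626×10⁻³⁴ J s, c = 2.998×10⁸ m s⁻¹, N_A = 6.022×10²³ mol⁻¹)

t ≈ 1300 s

Photons that must be absorbed: 8.22×10⁻⁵ / 0.92 = 8.935×10⁻⁵ mol.
Incident photons needed: 8.935×10⁻⁵ / 0.459 = 1.947×10⁻⁴ mol.
Photon energy: hc/λ = 4.845×10⁻¹⁹ J; per mole, 2.918×10⁵ J mol⁻¹.
Energy required: 1.947×10⁻⁴ × 2.918×10⁵ = 56.81 J.
Time: 56.81 J / 0.0431 W = 1300 s.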